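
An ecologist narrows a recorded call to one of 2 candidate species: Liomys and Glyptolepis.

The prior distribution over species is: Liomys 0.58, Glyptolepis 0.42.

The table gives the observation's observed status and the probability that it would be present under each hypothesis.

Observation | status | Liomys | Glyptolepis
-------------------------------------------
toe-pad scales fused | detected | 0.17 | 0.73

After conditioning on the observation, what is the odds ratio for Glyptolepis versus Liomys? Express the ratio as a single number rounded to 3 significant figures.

Unnormalized posterior weight (prior times the observation likelihood) for each of the two hypotheses:
  Glyptolepis: 0.42 × 0.73 = 0.3066
  Liomys: 0.58 × 0.17 = 0.0986
Odds(Glyptolepis : Liomys) = 0.3066 / 0.0986 ≈ 3.11.

3.11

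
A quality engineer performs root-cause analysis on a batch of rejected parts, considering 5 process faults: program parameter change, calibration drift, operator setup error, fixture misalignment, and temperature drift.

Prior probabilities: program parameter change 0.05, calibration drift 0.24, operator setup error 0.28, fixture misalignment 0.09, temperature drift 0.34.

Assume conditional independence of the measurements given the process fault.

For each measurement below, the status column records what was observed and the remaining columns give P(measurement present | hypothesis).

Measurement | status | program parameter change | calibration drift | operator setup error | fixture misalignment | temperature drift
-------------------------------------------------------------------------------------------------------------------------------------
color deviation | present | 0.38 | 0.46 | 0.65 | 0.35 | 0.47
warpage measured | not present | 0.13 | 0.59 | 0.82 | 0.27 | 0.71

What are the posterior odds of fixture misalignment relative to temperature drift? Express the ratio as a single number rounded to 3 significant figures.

Posterior odds equal prior odds times the likelihood ratio; only the two competing hypotheses matter (using 1 − P(present | H) for each absent measurement).
  fixture misalignment: 0.09 × 0.35 × (1 − 0.27) = 0.022995
  temperature drift: 0.34 × 0.47 × (1 − 0.71) = 0.046342
Odds(fixture misalignment : temperature drift) = 0.022995 / 0.046342 ≈ 0.496.

0.496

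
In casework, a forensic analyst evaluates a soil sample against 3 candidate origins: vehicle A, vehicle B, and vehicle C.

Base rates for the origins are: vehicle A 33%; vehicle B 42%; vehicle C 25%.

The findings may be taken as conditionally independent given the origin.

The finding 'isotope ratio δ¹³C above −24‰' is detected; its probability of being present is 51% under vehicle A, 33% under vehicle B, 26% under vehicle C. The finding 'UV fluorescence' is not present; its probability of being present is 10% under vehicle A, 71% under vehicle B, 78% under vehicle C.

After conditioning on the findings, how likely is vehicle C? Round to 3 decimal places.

0.069

By Bayes' rule with conditional independence, the unnormalized weight for each hypothesis is prior × ∏ likelihoods (using 1 − P(present | H) for each absent finding):
  vehicle A: 0.33 × 0.51 × (1 − 0.10) = 0.15147
  vehicle B: 0.42 × 0.33 × (1 − 0.71) = 0.040194
  vehicle C: 0.25 × 0.26 × (1 − 0.78) = 0.0143
Normalizing constant Z = 0.15147 + 0.040194 + 0.0143 = 0.20596.
P(vehicle C | evidence) = 0.0143 / 0.20596 ≈ 0.069.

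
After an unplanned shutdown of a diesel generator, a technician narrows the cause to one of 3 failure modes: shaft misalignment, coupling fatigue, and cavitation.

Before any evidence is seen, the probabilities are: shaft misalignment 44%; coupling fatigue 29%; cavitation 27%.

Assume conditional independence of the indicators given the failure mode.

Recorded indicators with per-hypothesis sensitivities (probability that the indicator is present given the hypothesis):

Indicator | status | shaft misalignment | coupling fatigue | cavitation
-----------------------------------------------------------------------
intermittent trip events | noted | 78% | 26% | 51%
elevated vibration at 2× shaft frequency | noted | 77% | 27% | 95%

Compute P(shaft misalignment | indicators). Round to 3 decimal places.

For each hypothesis, the unnormalized posterior weight is prior × product of the indicator likelihoods:
  shaft misalignment: 0.44 × 0.78 × 0.77 = 0.26426
  coupling fatigue: 0.29 × 0.26 × 0.27 = 0.020358
  cavitation: 0.27 × 0.51 × 0.95 = 0.13082
The unnormalized weights sum to 0.41544.
P(shaft misalignment | evidence) = 0.26426 / 0.41544 ≈ 0.636.

0.636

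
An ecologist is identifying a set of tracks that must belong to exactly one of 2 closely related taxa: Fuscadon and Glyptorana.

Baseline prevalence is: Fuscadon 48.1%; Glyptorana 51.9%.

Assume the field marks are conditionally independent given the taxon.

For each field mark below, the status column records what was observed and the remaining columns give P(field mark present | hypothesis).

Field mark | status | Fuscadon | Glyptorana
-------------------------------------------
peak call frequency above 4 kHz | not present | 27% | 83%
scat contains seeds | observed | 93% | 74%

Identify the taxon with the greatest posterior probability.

Multiply each prior by the joint likelihood of the field mark pattern (using 1 − P(present | H) for each absent field mark):
  Fuscadon: 0.481 × (1 − 0.27) × 0.93 = 0.32655
  Glyptorana: 0.519 × (1 − 0.83) × 0.74 = 0.06529
The unnormalized weights sum to 0.39184.
P(Fuscadon | evidence) ≈ 0.32655 / 0.39184 ≈ 0.833
P(Glyptorana | evidence) ≈ 0.06529 / 0.39184 ≈ 0.167
The largest is 0.833, so Fuscadon is most probable.

Fuscadon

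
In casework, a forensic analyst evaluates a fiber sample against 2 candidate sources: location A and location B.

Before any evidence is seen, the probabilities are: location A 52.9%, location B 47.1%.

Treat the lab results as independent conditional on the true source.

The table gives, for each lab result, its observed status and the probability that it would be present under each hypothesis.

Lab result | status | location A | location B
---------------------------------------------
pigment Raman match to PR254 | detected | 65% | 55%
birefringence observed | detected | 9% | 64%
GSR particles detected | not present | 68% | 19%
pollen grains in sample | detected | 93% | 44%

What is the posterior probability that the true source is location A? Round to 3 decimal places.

For each hypothesis, the unnormalized posterior weight is prior × product of the lab result likelihoods (using 1 − P(present | H) for each absent lab result):
  location A: 0.529 × 0.65 × 0.09 × (1 − 0.68) × 0.93 = 0.0092097
  location B: 0.471 × 0.55 × 0.64 × (1 − 0.19) × 0.44 = 0.059088
Marginal likelihood of the evidence = 0.068298.
P(location A | evidence) = 0.0092097 / 0.068298 ≈ 0.135.

0.135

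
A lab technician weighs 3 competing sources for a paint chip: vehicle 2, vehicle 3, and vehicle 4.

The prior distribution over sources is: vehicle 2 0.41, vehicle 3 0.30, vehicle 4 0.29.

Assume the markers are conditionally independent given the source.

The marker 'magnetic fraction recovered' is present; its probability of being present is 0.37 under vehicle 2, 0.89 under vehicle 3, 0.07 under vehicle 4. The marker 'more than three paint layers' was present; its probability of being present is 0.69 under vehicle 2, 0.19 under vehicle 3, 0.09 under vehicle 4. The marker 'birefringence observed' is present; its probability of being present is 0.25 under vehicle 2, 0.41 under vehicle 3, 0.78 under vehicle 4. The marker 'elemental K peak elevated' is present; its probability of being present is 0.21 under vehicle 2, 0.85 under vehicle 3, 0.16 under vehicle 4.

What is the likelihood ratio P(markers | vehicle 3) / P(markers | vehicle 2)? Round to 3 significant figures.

4.40

The Bayes factor is the ratio of the joint likelihoods of the marker pattern under the two hypotheses.
  vehicle 3: 0.89 × 0.19 × 0.41 × 0.85 = 0.058931
  vehicle 2: 0.37 × 0.69 × 0.25 × 0.21 = 0.013403
Bayes factor = 0.058931 / 0.013403 ≈ 4.40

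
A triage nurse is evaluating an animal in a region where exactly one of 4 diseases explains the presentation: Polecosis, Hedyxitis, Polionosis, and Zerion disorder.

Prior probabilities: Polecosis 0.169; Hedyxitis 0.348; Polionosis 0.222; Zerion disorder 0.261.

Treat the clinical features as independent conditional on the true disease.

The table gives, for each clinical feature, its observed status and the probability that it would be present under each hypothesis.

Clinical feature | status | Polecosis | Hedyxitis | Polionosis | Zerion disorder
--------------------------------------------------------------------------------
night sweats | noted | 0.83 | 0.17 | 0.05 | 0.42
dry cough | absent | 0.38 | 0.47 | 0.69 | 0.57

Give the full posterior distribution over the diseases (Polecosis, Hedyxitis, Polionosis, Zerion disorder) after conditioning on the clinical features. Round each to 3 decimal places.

By Bayes' rule with conditional independence, the unnormalized weight for each hypothesis is prior × ∏ likelihoods (using 1 − P(present | H) for each absent clinical feature):
  Polecosis: 0.169 × 0.83 × (1 − 0.38) = 0.086967
  Hedyxitis: 0.348 × 0.17 × (1 − 0.47) = 0.031355
  Polionosis: 0.222 × 0.05 × (1 − 0.69) = 0.003441
  Zerion disorder: 0.261 × 0.42 × (1 − 0.57) = 0.047137
Normalizing constant Z = 0.086967 + 0.031355 + 0.003441 + 0.047137 = 0.1689.
P(Polecosis | evidence) = 0.086967 / 0.1689 ≈ 0.515
P(Hedyxitis | evidence) = 0.031355 / 0.1689 ≈ 0.186
P(Polionosis | evidence) = 0.003441 / 0.1689 ≈ 0.020
P(Zerion disorder | evidence) = 0.047137 / 0.1689 ≈ 0.279

0.515, 0.186, 0.020, 0.279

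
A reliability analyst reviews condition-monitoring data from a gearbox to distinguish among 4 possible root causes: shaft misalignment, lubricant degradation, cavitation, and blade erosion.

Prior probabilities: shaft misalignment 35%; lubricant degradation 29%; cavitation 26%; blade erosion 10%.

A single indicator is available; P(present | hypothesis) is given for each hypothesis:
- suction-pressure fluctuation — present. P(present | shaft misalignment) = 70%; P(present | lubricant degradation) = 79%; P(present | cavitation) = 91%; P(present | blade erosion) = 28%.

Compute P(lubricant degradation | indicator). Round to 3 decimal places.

Multiply each prior by the likelihood of the indicator:
  shaft misalignment: 0.35 × 0.70 = 0.245
  lubricant degradation: 0.29 × 0.79 = 0.2291
  cavitation: 0.26 × 0.91 = 0.2366
  blade erosion: 0.10 × 0.28 = 0.028
Marginal likelihood of the evidence = 0.7387.
P(lubricant degradation | evidence) = 0.2291 / 0.7387 ≈ 0.310.

0.310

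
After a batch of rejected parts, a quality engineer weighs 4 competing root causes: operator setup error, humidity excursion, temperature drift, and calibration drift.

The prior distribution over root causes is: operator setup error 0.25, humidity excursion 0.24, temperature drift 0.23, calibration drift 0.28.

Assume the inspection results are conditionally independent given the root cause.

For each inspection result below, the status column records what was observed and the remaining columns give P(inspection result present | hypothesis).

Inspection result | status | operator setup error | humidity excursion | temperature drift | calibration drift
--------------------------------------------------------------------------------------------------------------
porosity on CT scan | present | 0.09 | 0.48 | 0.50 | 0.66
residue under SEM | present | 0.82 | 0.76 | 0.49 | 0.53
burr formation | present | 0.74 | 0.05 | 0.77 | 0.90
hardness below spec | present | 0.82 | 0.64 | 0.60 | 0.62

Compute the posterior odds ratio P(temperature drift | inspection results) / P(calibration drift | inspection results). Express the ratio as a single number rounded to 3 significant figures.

0.476

Posterior odds equal prior odds times the likelihood ratio; only the two competing hypotheses matter.
  temperature drift: 0.23 × 0.50 × 0.49 × 0.77 × 0.60 = 0.026034
  calibration drift: 0.28 × 0.66 × 0.53 × 0.90 × 0.62 = 0.054653
Posterior odds = 0.026034 / 0.054653 ≈ 0.476.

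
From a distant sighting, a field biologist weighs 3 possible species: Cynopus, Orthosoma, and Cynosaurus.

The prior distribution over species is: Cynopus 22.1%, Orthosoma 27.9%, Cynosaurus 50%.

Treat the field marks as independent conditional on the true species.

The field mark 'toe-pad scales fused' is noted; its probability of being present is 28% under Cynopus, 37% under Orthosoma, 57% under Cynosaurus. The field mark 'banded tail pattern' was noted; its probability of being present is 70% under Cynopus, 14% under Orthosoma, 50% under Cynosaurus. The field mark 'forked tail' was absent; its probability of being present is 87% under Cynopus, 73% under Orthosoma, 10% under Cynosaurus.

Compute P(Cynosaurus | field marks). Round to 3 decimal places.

By Bayes' rule with conditional independence, the unnormalized weight for each hypothesis is prior × ∏ likelihoods (using 1 − P(present | H) for each absent field mark):
  Cynopus: 0.221 × 0.28 × 0.70 × (1 − 0.87) = 0.0056311
  Orthosoma: 0.279 × 0.37 × 0.14 × (1 − 0.73) = 0.0039021
  Cynosaurus: 0.500 × 0.57 × 0.50 × (1 − 0.10) = 0.12825
Normalizing constant Z = 0.0056311 + 0.0039021 + 0.12825 = 0.13778.
P(Cynosaurus | evidence) = 0.12825 / 0.13778 ≈ 0.931.

0.931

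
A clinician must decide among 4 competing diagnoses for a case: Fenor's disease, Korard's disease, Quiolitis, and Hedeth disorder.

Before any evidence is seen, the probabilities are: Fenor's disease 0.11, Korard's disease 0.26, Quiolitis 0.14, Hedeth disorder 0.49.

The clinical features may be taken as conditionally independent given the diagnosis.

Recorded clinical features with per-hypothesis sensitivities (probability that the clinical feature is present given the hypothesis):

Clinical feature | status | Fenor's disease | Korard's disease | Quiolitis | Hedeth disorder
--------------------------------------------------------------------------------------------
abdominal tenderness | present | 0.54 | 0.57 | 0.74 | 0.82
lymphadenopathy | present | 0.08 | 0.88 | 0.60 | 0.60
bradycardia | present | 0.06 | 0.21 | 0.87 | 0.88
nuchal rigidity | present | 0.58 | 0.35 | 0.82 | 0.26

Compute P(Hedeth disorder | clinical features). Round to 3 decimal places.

Multiply each prior by the joint likelihood of the clinical feature pattern:
  Fenor's disease: 0.11 × 0.54 × 0.08 × 0.06 × 0.58 = 0.00016537
  Korard's disease: 0.26 × 0.57 × 0.88 × 0.21 × 0.35 = 0.0095856
  Quiolitis: 0.14 × 0.74 × 0.60 × 0.87 × 0.82 = 0.044345
  Hedeth disorder: 0.49 × 0.82 × 0.60 × 0.88 × 0.26 = 0.055159
Normalizing constant Z = 0.00016537 + 0.0095856 + 0.044345 + 0.055159 = 0.10925.
P(Hedeth disorder | evidence) = 0.055159 / 0.10925 ≈ 0.505.

0.505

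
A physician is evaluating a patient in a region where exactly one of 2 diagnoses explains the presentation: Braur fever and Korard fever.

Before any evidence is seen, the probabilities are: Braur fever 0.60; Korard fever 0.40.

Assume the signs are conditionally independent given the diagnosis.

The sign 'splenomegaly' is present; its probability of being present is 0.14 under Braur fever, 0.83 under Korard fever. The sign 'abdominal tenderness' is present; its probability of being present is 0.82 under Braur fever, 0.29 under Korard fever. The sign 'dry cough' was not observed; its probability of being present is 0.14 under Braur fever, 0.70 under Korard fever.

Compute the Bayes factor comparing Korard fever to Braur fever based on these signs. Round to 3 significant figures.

The Bayes factor is the ratio of the joint likelihoods of the sign pattern under the two hypotheses (using 1 − P(present | H) for each absent sign).
  Korard fever: 0.83 × 0.29 × (1 − 0.70) = 0.07221
  Braur fever: 0.14 × 0.82 × (1 − 0.14) = 0.098728
Bayes factor = 0.07221 / 0.098728 ≈ 0.731

0.731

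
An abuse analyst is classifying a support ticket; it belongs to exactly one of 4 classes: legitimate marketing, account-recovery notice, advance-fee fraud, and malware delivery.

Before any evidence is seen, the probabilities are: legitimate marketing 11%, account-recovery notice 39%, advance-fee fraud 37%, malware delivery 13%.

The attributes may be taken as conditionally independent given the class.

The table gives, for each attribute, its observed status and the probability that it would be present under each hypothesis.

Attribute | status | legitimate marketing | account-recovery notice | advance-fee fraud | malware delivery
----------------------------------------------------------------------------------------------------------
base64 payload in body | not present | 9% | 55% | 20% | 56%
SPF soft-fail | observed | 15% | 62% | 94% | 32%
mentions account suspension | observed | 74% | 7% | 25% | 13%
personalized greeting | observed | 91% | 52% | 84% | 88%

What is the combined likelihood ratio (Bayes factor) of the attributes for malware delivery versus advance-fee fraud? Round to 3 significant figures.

Take the product of per-attribute likelihoods under each hypothesis (using 1 − P(present | H) for each absent attribute), then divide.
  malware delivery: (1 − 0.56) × 0.32 × 0.13 × 0.88 = 0.016108
  advance-fee fraud: (1 − 0.20) × 0.94 × 0.25 × 0.84 = 0.15792
Bayes factor = 0.016108 / 0.15792 ≈ 0.102

0.102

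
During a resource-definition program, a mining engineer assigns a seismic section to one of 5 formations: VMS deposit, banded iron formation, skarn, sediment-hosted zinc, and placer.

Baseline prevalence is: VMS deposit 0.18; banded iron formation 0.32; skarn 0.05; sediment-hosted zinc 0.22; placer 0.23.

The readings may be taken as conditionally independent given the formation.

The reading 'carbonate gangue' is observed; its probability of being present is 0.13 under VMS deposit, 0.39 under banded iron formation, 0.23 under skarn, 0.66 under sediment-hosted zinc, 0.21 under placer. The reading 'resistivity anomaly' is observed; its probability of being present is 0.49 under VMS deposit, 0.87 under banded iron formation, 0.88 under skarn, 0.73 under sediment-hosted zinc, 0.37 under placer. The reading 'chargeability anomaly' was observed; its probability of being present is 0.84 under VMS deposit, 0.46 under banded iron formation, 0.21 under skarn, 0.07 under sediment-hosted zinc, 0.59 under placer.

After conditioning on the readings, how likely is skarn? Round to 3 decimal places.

0.027

By Bayes' rule with conditional independence, the unnormalized weight for each hypothesis is prior × ∏ likelihoods:
  VMS deposit: 0.18 × 0.13 × 0.49 × 0.84 = 0.0096314
  banded iron formation: 0.32 × 0.39 × 0.87 × 0.46 = 0.049945
  skarn: 0.05 × 0.23 × 0.88 × 0.21 = 0.0021252
  sediment-hosted zinc: 0.22 × 0.66 × 0.73 × 0.07 = 0.0074197
  placer: 0.23 × 0.21 × 0.37 × 0.59 = 0.010544
The unnormalized weights sum to 0.079665.
P(skarn | evidence) = 0.0021252 / 0.079665 ≈ 0.027.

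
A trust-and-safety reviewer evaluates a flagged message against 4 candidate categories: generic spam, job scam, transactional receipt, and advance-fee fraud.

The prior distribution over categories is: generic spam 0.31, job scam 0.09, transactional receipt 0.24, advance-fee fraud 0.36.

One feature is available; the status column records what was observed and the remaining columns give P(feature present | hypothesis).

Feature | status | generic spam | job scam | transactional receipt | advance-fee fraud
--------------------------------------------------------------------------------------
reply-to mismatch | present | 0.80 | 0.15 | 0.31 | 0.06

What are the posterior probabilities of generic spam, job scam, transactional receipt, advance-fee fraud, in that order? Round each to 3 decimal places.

By Bayes' rule, the unnormalized weight for each hypothesis is prior × likelihood:
  generic spam: 0.31 × 0.80 = 0.248
  job scam: 0.09 × 0.15 = 0.0135
  transactional receipt: 0.24 × 0.31 = 0.0744
  advance-fee fraud: 0.36 × 0.06 = 0.0216
Normalizing constant Z = 0.248 + 0.0135 + 0.0744 + 0.0216 = 0.3575.
P(generic spam | evidence) = 0.248 / 0.3575 ≈ 0.694
P(job scam | evidence) = 0.0135 / 0.3575 ≈ 0.038
P(transactional receipt | evidence) = 0.0744 / 0.3575 ≈ 0.208
P(advance-fee fraud | evidence) = 0.0216 / 0.3575 ≈ 0.060

0.694, 0.038, 0.208, 0.060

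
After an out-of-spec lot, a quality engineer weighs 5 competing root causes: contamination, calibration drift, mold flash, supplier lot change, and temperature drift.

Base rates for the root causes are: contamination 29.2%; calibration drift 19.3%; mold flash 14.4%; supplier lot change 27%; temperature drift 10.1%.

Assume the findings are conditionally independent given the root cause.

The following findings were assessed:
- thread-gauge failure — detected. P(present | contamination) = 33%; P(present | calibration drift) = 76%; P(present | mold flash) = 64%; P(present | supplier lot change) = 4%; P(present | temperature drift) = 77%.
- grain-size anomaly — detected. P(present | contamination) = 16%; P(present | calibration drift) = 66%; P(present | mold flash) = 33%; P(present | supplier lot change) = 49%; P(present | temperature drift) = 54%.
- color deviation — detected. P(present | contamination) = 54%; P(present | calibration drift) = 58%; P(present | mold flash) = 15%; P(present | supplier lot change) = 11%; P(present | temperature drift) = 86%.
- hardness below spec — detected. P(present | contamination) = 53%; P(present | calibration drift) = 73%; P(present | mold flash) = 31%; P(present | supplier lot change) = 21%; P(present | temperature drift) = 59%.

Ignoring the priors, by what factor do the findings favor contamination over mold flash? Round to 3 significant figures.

Take the product of per-finding likelihoods under each hypothesis, then divide.
  contamination: 0.33 × 0.16 × 0.54 × 0.53 = 0.015111
  mold flash: 0.64 × 0.33 × 0.15 × 0.31 = 0.0098208
Bayes factor = 0.015111 / 0.0098208 ≈ 1.54

1.54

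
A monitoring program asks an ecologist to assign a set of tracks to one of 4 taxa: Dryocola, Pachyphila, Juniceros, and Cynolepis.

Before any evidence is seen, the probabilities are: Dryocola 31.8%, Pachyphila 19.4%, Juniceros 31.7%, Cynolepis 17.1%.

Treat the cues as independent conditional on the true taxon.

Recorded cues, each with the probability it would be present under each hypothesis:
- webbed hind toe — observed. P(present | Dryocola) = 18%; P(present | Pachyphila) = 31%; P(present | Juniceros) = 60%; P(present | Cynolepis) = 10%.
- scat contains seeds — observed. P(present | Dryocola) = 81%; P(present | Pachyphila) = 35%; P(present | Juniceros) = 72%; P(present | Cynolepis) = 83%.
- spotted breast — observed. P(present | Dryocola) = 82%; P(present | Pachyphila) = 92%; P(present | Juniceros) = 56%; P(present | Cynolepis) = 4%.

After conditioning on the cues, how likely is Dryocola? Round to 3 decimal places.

0.282

Multiply each prior by the joint likelihood of the cue pattern:
  Dryocola: 0.318 × 0.18 × 0.81 × 0.82 = 0.038019
  Pachyphila: 0.194 × 0.31 × 0.35 × 0.92 = 0.019365
  Juniceros: 0.317 × 0.60 × 0.72 × 0.56 = 0.076689
  Cynolepis: 0.171 × 0.10 × 0.83 × 0.04 = 0.00056772
Normalizing constant Z = 0.038019 + 0.019365 + 0.076689 + 0.00056772 = 0.13464.
P(Dryocola | evidence) = 0.038019 / 0.13464 ≈ 0.282.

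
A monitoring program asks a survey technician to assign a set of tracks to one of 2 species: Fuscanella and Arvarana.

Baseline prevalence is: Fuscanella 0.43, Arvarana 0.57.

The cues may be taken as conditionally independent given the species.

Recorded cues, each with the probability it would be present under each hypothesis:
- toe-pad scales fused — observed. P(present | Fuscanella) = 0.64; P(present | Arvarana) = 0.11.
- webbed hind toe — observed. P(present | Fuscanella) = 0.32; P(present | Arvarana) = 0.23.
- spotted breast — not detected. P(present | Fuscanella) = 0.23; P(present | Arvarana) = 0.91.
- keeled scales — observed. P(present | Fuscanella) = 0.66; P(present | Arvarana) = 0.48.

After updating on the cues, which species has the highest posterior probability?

Fuscanella

By Bayes' rule with conditional independence, the unnormalized weight for each hypothesis is prior × ∏ likelihoods (using 1 − P(present | H) for each absent cue):
  Fuscanella: 0.43 × 0.64 × 0.32 × (1 − 0.23) × 0.66 = 0.044754
  Arvarana: 0.57 × 0.11 × 0.23 × (1 − 0.91) × 0.48 = 0.00062299
Normalizing constant Z = 0.044754 + 0.00062299 = 0.045377.
P(Fuscanella | evidence) ≈ 0.044754 / 0.045377 ≈ 0.986
P(Arvarana | evidence) ≈ 0.00062299 / 0.045377 ≈ 0.014
The largest is 0.986, so Fuscanella is most probable.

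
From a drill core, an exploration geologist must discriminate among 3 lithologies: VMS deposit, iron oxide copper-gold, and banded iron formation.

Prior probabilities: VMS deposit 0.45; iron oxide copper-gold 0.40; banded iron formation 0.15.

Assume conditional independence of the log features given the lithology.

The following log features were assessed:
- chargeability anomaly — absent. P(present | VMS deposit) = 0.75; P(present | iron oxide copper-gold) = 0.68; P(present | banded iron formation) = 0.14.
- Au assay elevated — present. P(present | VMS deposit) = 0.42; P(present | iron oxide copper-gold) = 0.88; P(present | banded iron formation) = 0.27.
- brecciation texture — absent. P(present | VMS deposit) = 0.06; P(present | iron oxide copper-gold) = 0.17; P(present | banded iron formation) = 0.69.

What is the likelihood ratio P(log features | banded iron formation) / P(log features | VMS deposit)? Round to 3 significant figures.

0.729

Take the product of per-log feature likelihoods under each hypothesis (using 1 − P(present | H) for each absent log feature), then divide.
  banded iron formation: (1 − 0.14) × 0.27 × (1 − 0.69) = 0.071982
  VMS deposit: (1 − 0.75) × 0.42 × (1 − 0.06) = 0.0987
Bayes factor = 0.071982 / 0.0987 ≈ 0.729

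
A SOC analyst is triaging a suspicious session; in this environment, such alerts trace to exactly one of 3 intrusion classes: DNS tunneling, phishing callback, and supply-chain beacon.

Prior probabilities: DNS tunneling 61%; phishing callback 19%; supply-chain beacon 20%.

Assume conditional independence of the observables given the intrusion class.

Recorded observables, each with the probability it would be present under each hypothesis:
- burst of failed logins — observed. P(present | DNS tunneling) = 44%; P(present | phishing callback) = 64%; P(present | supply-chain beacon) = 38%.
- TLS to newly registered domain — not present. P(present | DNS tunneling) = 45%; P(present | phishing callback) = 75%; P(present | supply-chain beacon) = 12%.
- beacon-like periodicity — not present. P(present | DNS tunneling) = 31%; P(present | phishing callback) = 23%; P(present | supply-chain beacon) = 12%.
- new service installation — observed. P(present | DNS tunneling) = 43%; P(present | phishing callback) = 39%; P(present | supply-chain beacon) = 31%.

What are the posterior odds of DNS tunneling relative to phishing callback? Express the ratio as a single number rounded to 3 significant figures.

4.80

The normalizing constant cancels in an odds ratio, so compute prior × likelihood for the two hypotheses only (using 1 − P(present | H) for each absent observable):
  DNS tunneling: 0.61 × 0.44 × (1 − 0.45) × (1 − 0.31) × 0.43 = 0.043799
  phishing callback: 0.19 × 0.64 × (1 − 0.75) × (1 − 0.23) × 0.39 = 0.0091291
Posterior odds = 0.043799 / 0.0091291 ≈ 4.80.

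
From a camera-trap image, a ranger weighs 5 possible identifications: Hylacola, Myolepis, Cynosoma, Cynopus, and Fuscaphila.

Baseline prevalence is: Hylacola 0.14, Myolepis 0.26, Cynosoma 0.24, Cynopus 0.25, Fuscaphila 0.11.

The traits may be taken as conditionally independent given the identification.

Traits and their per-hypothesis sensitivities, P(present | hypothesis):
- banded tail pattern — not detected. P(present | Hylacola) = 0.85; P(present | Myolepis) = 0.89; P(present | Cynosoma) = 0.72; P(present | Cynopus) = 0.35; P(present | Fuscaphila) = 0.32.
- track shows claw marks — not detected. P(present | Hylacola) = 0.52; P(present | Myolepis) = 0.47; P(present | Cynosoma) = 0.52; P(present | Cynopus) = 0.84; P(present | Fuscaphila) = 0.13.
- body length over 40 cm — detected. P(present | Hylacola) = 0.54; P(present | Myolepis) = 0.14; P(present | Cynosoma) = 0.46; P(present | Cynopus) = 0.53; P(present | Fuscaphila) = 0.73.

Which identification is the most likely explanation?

Fuscaphila

Multiply each prior by the joint likelihood of the trait pattern (using 1 − P(present | H) for each absent trait):
  Hylacola: 0.14 × (1 − 0.85) × (1 − 0.52) × 0.54 = 0.0054432
  Myolepis: 0.26 × (1 − 0.89) × (1 − 0.47) × 0.14 = 0.0021221
  Cynosoma: 0.24 × (1 − 0.72) × (1 − 0.52) × 0.46 = 0.014838
  Cynopus: 0.25 × (1 − 0.35) × (1 − 0.84) × 0.53 = 0.01378
  Fuscaphila: 0.11 × (1 − 0.32) × (1 − 0.13) × 0.73 = 0.047505
Normalizing constant Z = 0.0054432 + 0.0021221 + 0.014838 + 0.01378 + 0.047505 = 0.083689.
P(Hylacola | evidence) ≈ 0.0054432 / 0.083689 ≈ 0.065
P(Myolepis | evidence) ≈ 0.0021221 / 0.083689 ≈ 0.025
P(Cynosoma | evidence) ≈ 0.014838 / 0.083689 ≈ 0.177
P(Cynopus | evidence) ≈ 0.01378 / 0.083689 ≈ 0.165
P(Fuscaphila | evidence) ≈ 0.047505 / 0.083689 ≈ 0.568
The largest is 0.568, so Fuscaphila is most probable.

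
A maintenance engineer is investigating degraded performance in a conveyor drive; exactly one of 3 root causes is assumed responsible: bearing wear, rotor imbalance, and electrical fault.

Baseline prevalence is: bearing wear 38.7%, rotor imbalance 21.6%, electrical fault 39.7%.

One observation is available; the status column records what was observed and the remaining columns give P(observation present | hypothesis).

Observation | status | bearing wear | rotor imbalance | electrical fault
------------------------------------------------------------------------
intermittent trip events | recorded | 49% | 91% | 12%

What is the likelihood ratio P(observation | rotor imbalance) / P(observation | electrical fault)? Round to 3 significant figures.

The Bayes factor is the ratio of the two likelihoods.
  rotor imbalance: 0.91
  electrical fault: 0.12
Bayes factor = 0.91 / 0.12 ≈ 7.58

7.58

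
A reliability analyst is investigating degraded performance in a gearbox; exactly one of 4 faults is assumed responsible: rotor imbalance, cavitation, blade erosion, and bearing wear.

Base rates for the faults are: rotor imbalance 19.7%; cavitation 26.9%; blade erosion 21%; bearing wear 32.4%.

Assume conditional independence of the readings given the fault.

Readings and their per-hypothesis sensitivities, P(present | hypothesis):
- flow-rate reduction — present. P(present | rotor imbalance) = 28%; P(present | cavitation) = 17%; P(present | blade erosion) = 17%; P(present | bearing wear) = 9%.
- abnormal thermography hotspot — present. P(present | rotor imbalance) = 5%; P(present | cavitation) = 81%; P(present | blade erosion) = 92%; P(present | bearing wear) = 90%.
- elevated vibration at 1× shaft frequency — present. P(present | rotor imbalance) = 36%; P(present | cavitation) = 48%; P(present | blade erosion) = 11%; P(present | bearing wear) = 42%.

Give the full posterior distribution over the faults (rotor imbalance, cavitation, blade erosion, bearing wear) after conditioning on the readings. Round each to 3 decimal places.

0.030, 0.532, 0.108, 0.330

For each hypothesis, the unnormalized posterior weight is prior × product of the reading likelihoods:
  rotor imbalance: 0.197 × 0.28 × 0.05 × 0.36 = 0.00099288
  cavitation: 0.269 × 0.17 × 0.81 × 0.48 = 0.01778
  blade erosion: 0.210 × 0.17 × 0.92 × 0.11 = 0.0036128
  bearing wear: 0.324 × 0.09 × 0.90 × 0.42 = 0.011022
Marginal likelihood of the evidence = 0.033408.
P(rotor imbalance | evidence) = 0.00099288 / 0.033408 ≈ 0.030
P(cavitation | evidence) = 0.01778 / 0.033408 ≈ 0.532
P(blade erosion | evidence) = 0.0036128 / 0.033408 ≈ 0.108
P(bearing wear | evidence) = 0.011022 / 0.033408 ≈ 0.330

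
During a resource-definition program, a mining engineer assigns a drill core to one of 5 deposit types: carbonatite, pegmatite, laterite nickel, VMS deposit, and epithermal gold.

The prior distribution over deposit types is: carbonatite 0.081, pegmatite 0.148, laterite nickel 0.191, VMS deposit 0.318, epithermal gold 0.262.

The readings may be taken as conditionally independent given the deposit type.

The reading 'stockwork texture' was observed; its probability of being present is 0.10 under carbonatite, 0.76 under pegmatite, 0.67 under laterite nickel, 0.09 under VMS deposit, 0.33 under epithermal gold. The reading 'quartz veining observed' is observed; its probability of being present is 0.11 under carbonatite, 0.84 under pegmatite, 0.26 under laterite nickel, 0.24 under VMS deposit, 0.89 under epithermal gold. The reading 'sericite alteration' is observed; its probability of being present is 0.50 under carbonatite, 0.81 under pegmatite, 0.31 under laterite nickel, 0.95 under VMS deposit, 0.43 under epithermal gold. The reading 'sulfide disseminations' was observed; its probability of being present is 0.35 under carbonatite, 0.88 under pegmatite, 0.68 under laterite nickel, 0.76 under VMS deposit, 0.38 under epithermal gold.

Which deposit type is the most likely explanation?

pegmatite

For each hypothesis, the unnormalized posterior weight is prior × product of the reading likelihoods:
  carbonatite: 0.081 × 0.10 × 0.11 × 0.50 × 0.35 = 0.00015593
  pegmatite: 0.148 × 0.76 × 0.84 × 0.81 × 0.88 = 0.067348
  laterite nickel: 0.191 × 0.67 × 0.26 × 0.31 × 0.68 = 0.0070138
  VMS deposit: 0.318 × 0.09 × 0.24 × 0.95 × 0.76 = 0.0049593
  epithermal gold: 0.262 × 0.33 × 0.89 × 0.43 × 0.38 = 0.012574
The unnormalized weights sum to 0.09205.
P(carbonatite | evidence) ≈ 0.00015593 / 0.09205 ≈ 0.002
P(pegmatite | evidence) ≈ 0.067348 / 0.09205 ≈ 0.732
P(laterite nickel | evidence) ≈ 0.0070138 / 0.09205 ≈ 0.076
P(VMS deposit | evidence) ≈ 0.0049593 / 0.09205 ≈ 0.054
P(epithermal gold | evidence) ≈ 0.012574 / 0.09205 ≈ 0.137
The largest is 0.732, so pegmatite is most probable.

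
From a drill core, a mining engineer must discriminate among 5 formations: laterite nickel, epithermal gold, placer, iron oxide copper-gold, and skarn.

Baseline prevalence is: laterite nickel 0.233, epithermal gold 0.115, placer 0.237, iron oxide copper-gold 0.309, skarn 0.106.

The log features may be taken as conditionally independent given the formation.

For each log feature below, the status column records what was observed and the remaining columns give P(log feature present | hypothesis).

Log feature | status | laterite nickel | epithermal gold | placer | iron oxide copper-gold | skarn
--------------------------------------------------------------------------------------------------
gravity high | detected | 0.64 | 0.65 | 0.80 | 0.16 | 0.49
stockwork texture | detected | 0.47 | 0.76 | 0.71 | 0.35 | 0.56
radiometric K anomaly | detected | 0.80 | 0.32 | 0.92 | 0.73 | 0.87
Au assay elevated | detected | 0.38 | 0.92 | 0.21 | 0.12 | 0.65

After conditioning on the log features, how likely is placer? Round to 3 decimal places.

0.317

Multiply each prior by the joint likelihood of the log feature pattern:
  laterite nickel: 0.233 × 0.64 × 0.47 × 0.80 × 0.38 = 0.021306
  epithermal gold: 0.115 × 0.65 × 0.76 × 0.32 × 0.92 = 0.016725
  placer: 0.237 × 0.80 × 0.71 × 0.92 × 0.21 = 0.026008
  iron oxide copper-gold: 0.309 × 0.16 × 0.35 × 0.73 × 0.12 = 0.0015158
  skarn: 0.106 × 0.49 × 0.56 × 0.87 × 0.65 = 0.016448
The unnormalized weights sum to 0.082003.
P(placer | evidence) = 0.026008 / 0.082003 ≈ 0.317.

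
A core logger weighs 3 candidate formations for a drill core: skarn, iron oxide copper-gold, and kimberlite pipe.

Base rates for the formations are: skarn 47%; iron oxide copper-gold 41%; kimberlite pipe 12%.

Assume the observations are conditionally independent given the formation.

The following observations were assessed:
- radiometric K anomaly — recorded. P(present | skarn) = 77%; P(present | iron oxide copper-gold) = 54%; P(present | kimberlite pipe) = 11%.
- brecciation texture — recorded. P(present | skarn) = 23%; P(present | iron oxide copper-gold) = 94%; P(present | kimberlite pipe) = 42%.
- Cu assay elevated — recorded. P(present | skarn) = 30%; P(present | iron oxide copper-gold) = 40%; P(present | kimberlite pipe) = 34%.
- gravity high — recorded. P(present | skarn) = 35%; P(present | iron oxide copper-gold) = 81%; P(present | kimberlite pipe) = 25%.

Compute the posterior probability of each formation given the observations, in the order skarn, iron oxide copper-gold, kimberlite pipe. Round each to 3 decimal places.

0.114, 0.880, 0.006

For each hypothesis, the unnormalized posterior weight is prior × product of the observation likelihoods:
  skarn: 0.47 × 0.77 × 0.23 × 0.30 × 0.35 = 0.0087399
  iron oxide copper-gold: 0.41 × 0.54 × 0.94 × 0.40 × 0.81 = 0.06743
  kimberlite pipe: 0.12 × 0.11 × 0.42 × 0.34 × 0.25 = 0.00047124
Marginal likelihood of the evidence = 0.076641.
P(skarn | evidence) = 0.0087399 / 0.076641 ≈ 0.114
P(iron oxide copper-gold | evidence) = 0.06743 / 0.076641 ≈ 0.880
P(kimberlite pipe | evidence) = 0.00047124 / 0.076641 ≈ 0.006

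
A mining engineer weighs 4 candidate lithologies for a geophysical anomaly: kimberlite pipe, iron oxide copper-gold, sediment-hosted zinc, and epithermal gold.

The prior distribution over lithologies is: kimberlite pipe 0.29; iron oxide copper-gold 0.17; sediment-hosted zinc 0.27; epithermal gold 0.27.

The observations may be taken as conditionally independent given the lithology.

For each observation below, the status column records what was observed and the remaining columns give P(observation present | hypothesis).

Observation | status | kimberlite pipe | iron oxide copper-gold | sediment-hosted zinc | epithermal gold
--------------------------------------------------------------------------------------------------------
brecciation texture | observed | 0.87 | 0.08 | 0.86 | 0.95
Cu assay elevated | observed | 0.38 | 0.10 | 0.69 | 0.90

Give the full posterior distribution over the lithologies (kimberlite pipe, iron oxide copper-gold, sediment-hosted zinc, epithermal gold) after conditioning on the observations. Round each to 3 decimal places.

For each hypothesis, the unnormalized posterior weight is prior × product of the observation likelihoods:
  kimberlite pipe: 0.29 × 0.87 × 0.38 = 0.095874
  iron oxide copper-gold: 0.17 × 0.08 × 0.10 = 0.00136
  sediment-hosted zinc: 0.27 × 0.86 × 0.69 = 0.16022
  epithermal gold: 0.27 × 0.95 × 0.90 = 0.23085
The unnormalized weights sum to 0.4883.
P(kimberlite pipe | evidence) = 0.095874 / 0.4883 ≈ 0.196
P(iron oxide copper-gold | evidence) = 0.00136 / 0.4883 ≈ 0.003
P(sediment-hosted zinc | evidence) = 0.16022 / 0.4883 ≈ 0.328
P(epithermal gold | evidence) = 0.23085 / 0.4883 ≈ 0.473

0.196, 0.003, 0.328, 0.473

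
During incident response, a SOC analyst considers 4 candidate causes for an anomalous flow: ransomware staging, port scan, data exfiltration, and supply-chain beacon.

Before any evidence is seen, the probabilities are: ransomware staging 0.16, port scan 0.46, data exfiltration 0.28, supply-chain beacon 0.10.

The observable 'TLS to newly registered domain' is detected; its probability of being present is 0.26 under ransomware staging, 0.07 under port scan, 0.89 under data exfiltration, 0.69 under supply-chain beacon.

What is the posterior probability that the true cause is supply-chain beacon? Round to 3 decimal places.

Multiply each prior by the likelihood of the observable:
  ransomware staging: 0.16 × 0.26 = 0.0416
  port scan: 0.46 × 0.07 = 0.0322
  data exfiltration: 0.28 × 0.89 = 0.2492
  supply-chain beacon: 0.10 × 0.69 = 0.069
Normalizing constant Z = 0.0416 + 0.0322 + 0.2492 + 0.069 = 0.392.
P(supply-chain beacon | evidence) = 0.069 / 0.392 ≈ 0.176.

0.176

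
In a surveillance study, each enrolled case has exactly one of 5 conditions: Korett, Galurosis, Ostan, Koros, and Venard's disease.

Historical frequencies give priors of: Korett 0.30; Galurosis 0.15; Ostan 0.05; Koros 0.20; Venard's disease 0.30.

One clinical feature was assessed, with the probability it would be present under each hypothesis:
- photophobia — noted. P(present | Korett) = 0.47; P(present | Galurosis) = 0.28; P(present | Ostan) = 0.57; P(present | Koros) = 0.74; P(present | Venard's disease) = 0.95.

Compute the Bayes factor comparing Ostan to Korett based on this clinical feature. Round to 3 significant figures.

1.21

Likelihood of this clinical feature under each hypothesis:
  Ostan: 0.57
  Korett: 0.47
Bayes factor = 0.57 / 0.47 ≈ 1.21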